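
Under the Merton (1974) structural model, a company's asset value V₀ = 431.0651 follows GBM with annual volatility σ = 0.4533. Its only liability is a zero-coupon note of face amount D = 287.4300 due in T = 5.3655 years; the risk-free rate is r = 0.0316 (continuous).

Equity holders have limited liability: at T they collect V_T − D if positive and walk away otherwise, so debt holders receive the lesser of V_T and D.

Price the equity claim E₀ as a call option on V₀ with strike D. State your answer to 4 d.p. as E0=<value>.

d₁ = [ln(V₀/D) + (r + σ²/2)T] / (σ√T)
   = [ln(431.0651/287.4300) + (0.0316 + 0.5·0.4533²)·5.3655] / (0.4533·√5.3655)
   = [0.405280 + 0.720804] / 1.050004 = 1.072457
d₂ = d₁ − σ√T = 1.072457 − 1.050004 = 0.022453
N(d₁) = 0.858243,  N(d₂) = 0.508957,  e^(−rT) = 0.844045
E₀ = V₀·N(d₁) − D·e^(−rT)·N(d₂)
   = 431.0651·0.858243 − 287.4300·0.844045·0.508957 = 246.483581

E0=246.4836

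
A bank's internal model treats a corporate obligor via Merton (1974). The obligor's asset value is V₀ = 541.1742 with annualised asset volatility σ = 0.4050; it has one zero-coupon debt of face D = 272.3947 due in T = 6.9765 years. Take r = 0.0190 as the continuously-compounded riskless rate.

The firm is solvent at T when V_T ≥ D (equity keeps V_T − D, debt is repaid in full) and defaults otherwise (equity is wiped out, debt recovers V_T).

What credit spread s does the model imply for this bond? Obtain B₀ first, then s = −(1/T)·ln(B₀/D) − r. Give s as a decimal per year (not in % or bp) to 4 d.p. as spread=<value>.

d₁ = [ln(V₀/D) + (r + σ²/2)T] / (σ√T)
   = [ln(541.1742/272.3947) + (0.0190 + 0.5·0.4050²)·6.9765] / (0.4050·√6.9765)
   = [0.686489 + 0.704714] / 1.069729 = 1.300519
d₂ = d₁ − σ√T = 1.300519 − 1.069729 = 0.230790
N(d₁) = 0.903288,  N(d₂) = 0.591261,  e^(−rT) = 0.875856
E₀ = V₀·N(d₁) − D·e^(−rT)·N(d₂)
   = 541.1742·0.903288 − 272.3947·0.875856·0.591261 = 347.774204
B₀ = V₀ − E₀ = 541.1742 − 347.774204 = 193.399996
spread = −(1/T)·ln(B₀/D) − r = −(1/6.9765)·ln(193.399996/272.3947) − 0.0190 = 0.03009217

spread=0.0301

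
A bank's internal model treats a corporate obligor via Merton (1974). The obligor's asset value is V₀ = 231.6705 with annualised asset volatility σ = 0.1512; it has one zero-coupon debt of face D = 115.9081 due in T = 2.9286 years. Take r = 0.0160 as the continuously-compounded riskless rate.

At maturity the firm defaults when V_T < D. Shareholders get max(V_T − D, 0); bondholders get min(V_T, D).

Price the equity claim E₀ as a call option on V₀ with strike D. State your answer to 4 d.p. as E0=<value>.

d₁ = [ln(V₀/D) + (r + σ²/2)T] / (σ√T)
   = [ln(231.6705/115.9081) + (0.0160 + 0.5·0.1512²)·2.9286] / (0.1512·√2.9286)
   = [0.692518 + 0.080334] / 0.258751 = 2.986858
d₂ = d₁ − σ√T = 2.986858 − 0.258751 = 2.728107
N(d₁) = 0.998591,  N(d₂) = 0.996815,  e^(−rT) = 0.954223
E₀ = V₀·N(d₁) − D·e^(−rT)·N(d₂)
   = 231.6705·0.998591 − 115.9081·0.954223·0.996815 = 121.094062

E0=121.0941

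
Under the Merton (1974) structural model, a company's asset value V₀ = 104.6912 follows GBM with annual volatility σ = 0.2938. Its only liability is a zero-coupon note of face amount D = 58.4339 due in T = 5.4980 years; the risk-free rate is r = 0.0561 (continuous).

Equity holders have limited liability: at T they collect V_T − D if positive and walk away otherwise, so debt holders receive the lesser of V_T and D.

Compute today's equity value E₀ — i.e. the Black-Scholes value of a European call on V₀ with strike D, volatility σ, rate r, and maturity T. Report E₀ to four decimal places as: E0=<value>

E0=63.8094

d₁ = [ln(V₀/D) + (r + σ²/2)T] / (σ√T)
   = [ln(104.6912/58.4339) + (0.0561 + 0.5·0.2938²)·5.4980] / (0.2938·√5.4980)
   = [0.583119 + 0.545727] / 0.688897 = 1.638629
d₂ = d₁ − σ√T = 1.638629 − 0.688897 = 0.949732
N(d₁) = 0.949355,  N(d₂) = 0.828876,  e^(−rT) = 0.734594
E₀ = V₀·N(d₁) − D·e^(−rT)·N(d₂)
   = 104.6912·0.949355 − 58.4339·0.734594·0.828876 = 63.809448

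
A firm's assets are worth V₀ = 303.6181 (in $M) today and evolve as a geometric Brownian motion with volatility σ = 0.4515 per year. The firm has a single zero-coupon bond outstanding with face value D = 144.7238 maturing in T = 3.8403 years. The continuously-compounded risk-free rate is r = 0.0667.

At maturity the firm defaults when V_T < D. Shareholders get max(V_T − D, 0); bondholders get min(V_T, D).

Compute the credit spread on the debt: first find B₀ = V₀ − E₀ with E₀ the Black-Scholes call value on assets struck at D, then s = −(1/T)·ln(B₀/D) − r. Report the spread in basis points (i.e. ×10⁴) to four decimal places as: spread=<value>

d₁ = [ln(V₀/D) + (r + σ²/2)T] / (σ√T)
   = [ln(303.6181/144.7238) + (0.0667 + 0.5·0.4515²)·3.8403] / (0.4515·√3.8403)
   = [0.740944 + 0.647575] / 0.884790 = 1.569319
d₂ = d₁ − σ√T = 1.569319 − 0.884790 = 0.684529
N(d₁) = 0.941713,  N(d₂) = 0.753179,  e^(−rT) = 0.774027
E₀ = V₀·N(d₁) − D·e^(−rT)·N(d₂)
   = 303.6181·0.941713 − 144.7238·0.774027·0.753179 = 201.549880
B₀ = V₀ − E₀ = 303.6181 − 201.549880 = 102.068220
spread = −(1/T)·ln(B₀/D) − r = −(1/3.8403)·ln(102.068220/144.7238) − 0.0667 = 0.02422667
in basis points: 0.02422667 × 10⁴ = 242.2667 bp

spread=242.2667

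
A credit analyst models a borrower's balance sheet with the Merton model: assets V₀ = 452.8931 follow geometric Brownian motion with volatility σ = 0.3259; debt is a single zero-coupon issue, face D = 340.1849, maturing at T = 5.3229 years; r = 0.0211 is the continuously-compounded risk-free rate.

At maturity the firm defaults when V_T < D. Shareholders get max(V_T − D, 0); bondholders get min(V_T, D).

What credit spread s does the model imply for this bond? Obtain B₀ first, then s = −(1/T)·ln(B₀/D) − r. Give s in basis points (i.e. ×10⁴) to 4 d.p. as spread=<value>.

d₁ = [ln(V₀/D) + (r + σ²/2)T] / (σ√T)
   = [ln(452.8931/340.1849) + (0.0211 + 0.5·0.3259²)·5.3229] / (0.3259·√5.3229)
   = [0.286167 + 0.394988] / 0.751897 = 0.905915
d₂ = d₁ − σ√T = 0.905915 − 0.751897 = 0.154017
N(d₁) = 0.817509,  N(d₂) = 0.561202,  e^(−rT) = 0.893764
E₀ = V₀·N(d₁) − D·e^(−rT)·N(d₂)
   = 452.8931·0.817509 − 340.1849·0.893764·0.561202 = 199.613683
B₀ = V₀ − E₀ = 452.8931 − 199.613683 = 253.279417
spread = −(1/T)·ln(B₀/D) − r = −(1/5.3229)·ln(253.279417/340.1849) − 0.0211 = 0.03432017
in basis points: 0.03432017 × 10⁴ = 343.2017 bp

spread=343.2017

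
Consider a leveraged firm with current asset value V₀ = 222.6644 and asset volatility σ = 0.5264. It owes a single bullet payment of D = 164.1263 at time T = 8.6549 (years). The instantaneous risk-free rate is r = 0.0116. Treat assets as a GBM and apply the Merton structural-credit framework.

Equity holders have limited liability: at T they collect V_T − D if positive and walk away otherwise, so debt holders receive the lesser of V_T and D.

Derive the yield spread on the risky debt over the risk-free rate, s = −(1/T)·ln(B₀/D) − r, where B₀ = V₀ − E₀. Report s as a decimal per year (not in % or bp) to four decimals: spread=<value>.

spread=0.0735

d₁ = [ln(V₀/D) + (r + σ²/2)T] / (σ√T)
   = [ln(222.6644/164.1263) + (0.0116 + 0.5·0.5264²)·8.6549] / (0.5264·√8.6549)
   = [0.305029 + 1.299520] / 1.548627 = 1.036111
d₂ = d₁ − σ√T = 1.036111 − 1.548627 = -0.512516
N(d₁) = 0.849925,  N(d₂) = 0.304145,  e^(−rT) = 0.904478
E₀ = V₀·N(d₁) − D·e^(−rT)·N(d₂)
   = 222.6644·0.849925 − 164.1263·0.904478·0.304145 = 144.098092
B₀ = V₀ − E₀ = 222.6644 − 144.098092 = 78.566308
spread = −(1/T)·ln(B₀/D) − r = −(1/8.6549)·ln(78.566308/164.1263) − 0.0116 = 0.07351864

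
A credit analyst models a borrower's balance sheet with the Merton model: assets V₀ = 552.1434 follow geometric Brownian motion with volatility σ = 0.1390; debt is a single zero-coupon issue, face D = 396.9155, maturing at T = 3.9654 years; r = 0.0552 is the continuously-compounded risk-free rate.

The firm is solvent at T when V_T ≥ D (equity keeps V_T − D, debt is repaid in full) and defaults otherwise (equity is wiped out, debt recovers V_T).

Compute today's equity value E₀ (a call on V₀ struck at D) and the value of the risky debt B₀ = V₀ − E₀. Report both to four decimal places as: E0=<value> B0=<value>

d₁ = [ln(V₀/D) + (r + σ²/2)T] / (σ√T)
   = [ln(552.1434/396.9155) + (0.0552 + 0.5·0.1390²)·3.9654] / (0.1390·√3.9654)
   = [0.330084 + 0.257198] / 0.276795 = 2.121722
d₂ = d₁ − σ√T = 2.121722 − 0.276795 = 1.844927
N(d₁) = 0.983069,  N(d₂) = 0.967476,  e^(−rT) = 0.803410
E₀ = V₀·N(d₁) − D·e^(−rT)·N(d₂)
   = 552.1434·0.983069 − 396.9155·0.803410·0.967476 = 234.280891
B₀ = V₀ − E₀ = 552.1434 − 234.280891 = 317.862509

E0=234.2809 B0=317.8625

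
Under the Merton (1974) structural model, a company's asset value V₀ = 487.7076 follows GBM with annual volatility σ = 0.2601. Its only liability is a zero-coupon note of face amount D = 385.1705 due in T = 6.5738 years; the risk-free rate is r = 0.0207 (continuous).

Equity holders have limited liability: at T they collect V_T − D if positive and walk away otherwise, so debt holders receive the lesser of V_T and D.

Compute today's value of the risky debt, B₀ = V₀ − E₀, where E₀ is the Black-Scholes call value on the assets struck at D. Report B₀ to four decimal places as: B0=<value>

d₁ = [ln(V₀/D) + (r + σ²/2)T] / (σ√T)
   = [ln(487.7076/385.1705) + (0.0207 + 0.5·0.2601²)·6.5738] / (0.2601·√6.5738)
   = [0.236030 + 0.358443] / 0.666881 = 0.891422
d₂ = d₁ − σ√T = 0.891422 − 0.666881 = 0.224541
N(d₁) = 0.813649,  N(d₂) = 0.588832,  e^(−rT) = 0.872775
E₀ = V₀·N(d₁) − D·e^(−rT)·N(d₂)
   = 487.7076·0.813649 − 385.1705·0.872775·0.588832 = 198.876753
B₀ = V₀ − E₀ = 487.7076 − 198.876753 = 288.830847

B0=288.8308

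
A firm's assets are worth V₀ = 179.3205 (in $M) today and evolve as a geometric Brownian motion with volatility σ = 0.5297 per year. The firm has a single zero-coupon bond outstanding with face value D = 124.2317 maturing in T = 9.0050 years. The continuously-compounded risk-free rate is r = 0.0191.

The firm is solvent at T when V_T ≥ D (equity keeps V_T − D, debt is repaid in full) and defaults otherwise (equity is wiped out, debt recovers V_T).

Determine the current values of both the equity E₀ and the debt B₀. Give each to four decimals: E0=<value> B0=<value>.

E0=122.3679 B0=56.9526

d₁ = [ln(V₀/D) + (r + σ²/2)T] / (σ√T)
   = [ln(179.3205/124.2317) + (0.0191 + 0.5·0.5297²)·9.0050] / (0.5297·√9.0050)
   = [0.367026 + 1.435316] / 1.589541 = 1.133876
d₂ = d₁ − σ√T = 1.133876 − 1.589541 = -0.455665
N(d₁) = 0.871577,  N(d₂) = 0.324315,  e^(−rT) = 0.841983
E₀ = V₀·N(d₁) − D·e^(−rT)·N(d₂)
   = 179.3205·0.871577 − 124.2317·0.841983·0.324315 = 122.367874
B₀ = V₀ − E₀ = 179.3205 − 122.367874 = 56.952626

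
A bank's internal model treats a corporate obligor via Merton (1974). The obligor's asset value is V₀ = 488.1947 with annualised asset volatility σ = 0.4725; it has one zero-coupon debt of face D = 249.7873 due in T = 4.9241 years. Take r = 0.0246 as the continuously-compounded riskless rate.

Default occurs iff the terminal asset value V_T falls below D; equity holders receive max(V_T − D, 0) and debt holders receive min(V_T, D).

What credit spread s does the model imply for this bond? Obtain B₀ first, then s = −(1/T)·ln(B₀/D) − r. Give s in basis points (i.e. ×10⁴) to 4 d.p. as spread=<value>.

spread=421.0467

d₁ = [ln(V₀/D) + (r + σ²/2)T] / (σ√T)
   = [ln(488.1947/249.7873) + (0.0246 + 0.5·0.4725²)·4.9241] / (0.4725·√4.9241)
   = [0.670105 + 0.670801] / 1.048492 = 1.278889
d₂ = d₁ − σ√T = 1.278889 − 1.048492 = 0.230397
N(d₁) = 0.899532,  N(d₂) = 0.591108,  e^(−rT) = 0.885916
E₀ = V₀·N(d₁) − D·e^(−rT)·N(d₂)
   = 488.1947·0.899532 − 249.7873·0.885916·0.591108 = 308.340006
B₀ = V₀ − E₀ = 488.1947 − 308.340006 = 179.854694
spread = −(1/T)·ln(B₀/D) − r = −(1/4.9241)·ln(179.854694/249.7873) − 0.0246 = 0.04210467
in basis points: 0.04210467 × 10⁴ = 421.0467 bp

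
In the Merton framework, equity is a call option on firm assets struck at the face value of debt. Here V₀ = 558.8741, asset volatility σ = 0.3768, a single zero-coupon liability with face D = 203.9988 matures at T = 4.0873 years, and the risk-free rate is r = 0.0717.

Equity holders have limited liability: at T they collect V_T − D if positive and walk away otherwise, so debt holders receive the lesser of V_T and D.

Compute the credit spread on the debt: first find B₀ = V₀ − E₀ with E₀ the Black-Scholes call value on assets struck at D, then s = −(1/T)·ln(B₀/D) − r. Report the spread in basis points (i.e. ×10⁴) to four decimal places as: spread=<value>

spread=61.4747

d₁ = [ln(V₀/D) + (r + σ²/2)T] / (σ√T)
   = [ln(558.8741/203.9988) + (0.0717 + 0.5·0.3768²)·4.0873] / (0.3768·√4.0873)
   = [1.007810 + 0.583213] / 0.761779 = 2.088562
d₂ = d₁ − σ√T = 2.088562 − 0.761779 = 1.326783
N(d₁) = 0.981626,  N(d₂) = 0.907710,  e^(−rT) = 0.745978
E₀ = V₀·N(d₁) − D·e^(−rT)·N(d₂)
   = 558.8741·0.981626 − 203.9988·0.745978·0.907710 = 410.471603
B₀ = V₀ − E₀ = 558.8741 − 410.471603 = 148.402497
spread = −(1/T)·ln(B₀/D) − r = −(1/4.0873)·ln(148.402497/203.9988) − 0.0717 = 0.00614747
in basis points: 0.00614747 × 10⁴ = 61.4747 bp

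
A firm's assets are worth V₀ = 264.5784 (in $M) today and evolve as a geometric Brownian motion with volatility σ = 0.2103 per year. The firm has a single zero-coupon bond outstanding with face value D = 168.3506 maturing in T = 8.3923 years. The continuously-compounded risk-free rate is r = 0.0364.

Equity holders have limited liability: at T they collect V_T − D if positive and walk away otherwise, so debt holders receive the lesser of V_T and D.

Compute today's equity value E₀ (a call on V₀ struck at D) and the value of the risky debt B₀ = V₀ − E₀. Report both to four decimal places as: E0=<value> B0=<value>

d₁ = [ln(V₀/D) + (r + σ²/2)T] / (σ√T)
   = [ln(264.5784/168.3506) + (0.0364 + 0.5·0.2103²)·8.3923] / (0.2103·√8.3923)
   = [0.452089 + 0.491059] / 0.609228 = 1.548104
d₂ = d₁ − σ√T = 1.548104 − 0.609228 = 0.938876
N(d₁) = 0.939201,  N(d₂) = 0.826103,  e^(−rT) = 0.736770
E₀ = V₀·N(d₁) − D·e^(−rT)·N(d₂)
   = 264.5784·0.939201 − 168.3506·0.736770·0.826103 = 146.026199
B₀ = V₀ − E₀ = 264.5784 − 146.026199 = 118.552201

E0=146.0262 B0=118.5522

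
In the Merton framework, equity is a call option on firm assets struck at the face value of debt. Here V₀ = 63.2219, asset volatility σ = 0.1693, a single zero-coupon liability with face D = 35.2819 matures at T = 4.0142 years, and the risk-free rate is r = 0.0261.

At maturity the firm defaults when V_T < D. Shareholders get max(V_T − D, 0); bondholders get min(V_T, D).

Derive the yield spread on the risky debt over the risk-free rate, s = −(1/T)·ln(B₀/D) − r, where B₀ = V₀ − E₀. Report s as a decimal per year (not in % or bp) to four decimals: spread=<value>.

d₁ = [ln(V₀/D) + (r + σ²/2)T] / (σ√T)
   = [ln(63.2219/35.2819) + (0.0261 + 0.5·0.1693²)·4.0142] / (0.1693·√4.0142)
   = [0.583281 + 0.162299] / 0.339200 = 2.198050
d₂ = d₁ − σ√T = 2.198050 − 0.339200 = 1.858850
N(d₁) = 0.986027,  N(d₂) = 0.968476,  e^(−rT) = 0.900531
E₀ = V₀·N(d₁) − D·e^(−rT)·N(d₂)
   = 63.2219·0.986027 − 35.2819·0.900531·0.968476 = 31.567670
B₀ = V₀ − E₀ = 63.2219 − 31.567670 = 31.654230
spread = −(1/T)·ln(B₀/D) − r = −(1/4.0142)·ln(31.654230/35.2819) − 0.0261 = 0.00092862

spread=0.0009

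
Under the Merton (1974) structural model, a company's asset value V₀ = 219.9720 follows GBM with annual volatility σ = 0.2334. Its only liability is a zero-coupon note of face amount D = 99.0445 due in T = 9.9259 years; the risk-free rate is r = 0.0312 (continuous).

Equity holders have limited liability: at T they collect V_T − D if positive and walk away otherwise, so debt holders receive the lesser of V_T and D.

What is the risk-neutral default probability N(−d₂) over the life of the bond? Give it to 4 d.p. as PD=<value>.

d₁ = [ln(V₀/D) + (r + σ²/2)T] / (σ√T)
   = [ln(219.9720/99.0445) + (0.0312 + 0.5·0.2334²)·9.9259] / (0.2334·√9.9259)
   = [0.797931 + 0.580048] / 0.735336 = 1.873944
d₂ = d₁ − σ√T = 1.873944 − 0.735336 = 1.138608
risk-neutral PD = N(−d₂) = N(-1.138608) = 0.127433

PD=0.1274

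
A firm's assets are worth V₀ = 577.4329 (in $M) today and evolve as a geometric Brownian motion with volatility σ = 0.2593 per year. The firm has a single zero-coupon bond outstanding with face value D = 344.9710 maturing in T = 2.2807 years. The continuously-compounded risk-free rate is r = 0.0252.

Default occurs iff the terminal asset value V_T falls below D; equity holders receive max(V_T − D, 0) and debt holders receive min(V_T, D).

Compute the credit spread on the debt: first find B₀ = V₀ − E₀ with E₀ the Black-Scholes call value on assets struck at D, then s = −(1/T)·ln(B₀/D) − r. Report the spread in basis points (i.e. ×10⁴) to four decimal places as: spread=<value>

d₁ = [ln(V₀/D) + (r + σ²/2)T] / (σ√T)
   = [ln(577.4329/344.9710) + (0.0252 + 0.5·0.2593²)·2.2807] / (0.2593·√2.2807)
   = [0.515132 + 0.134147] / 0.391595 = 1.658038
d₂ = d₁ − σ√T = 1.658038 − 0.391595 = 1.266444
N(d₁) = 0.951345,  N(d₂) = 0.897323,  e^(−rT) = 0.944147
E₀ = V₀·N(d₁) − D·e^(−rT)·N(d₂)
   = 577.4329·0.951345 − 344.9710·0.944147·0.897323 = 257.076993
B₀ = V₀ − E₀ = 577.4329 − 257.076993 = 320.355907
spread = −(1/T)·ln(B₀/D) − r = −(1/2.2807)·ln(320.355907/344.9710) − 0.0252 = 0.00725835
in basis points: 0.00725835 × 10⁴ = 72.5835 bp

spread=72.5835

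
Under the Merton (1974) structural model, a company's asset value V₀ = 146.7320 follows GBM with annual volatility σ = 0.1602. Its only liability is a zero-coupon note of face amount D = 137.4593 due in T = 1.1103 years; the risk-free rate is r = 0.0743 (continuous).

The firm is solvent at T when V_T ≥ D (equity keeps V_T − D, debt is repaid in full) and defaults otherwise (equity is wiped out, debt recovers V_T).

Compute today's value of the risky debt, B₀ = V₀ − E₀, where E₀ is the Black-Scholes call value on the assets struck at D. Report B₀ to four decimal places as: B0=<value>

d₁ = [ln(V₀/D) + (r + σ²/2)T] / (σ√T)
   = [ln(146.7320/137.4593) + (0.0743 + 0.5·0.1602²)·1.1103] / (0.1602·√1.1103)
   = [0.065280 + 0.096743] / 0.168804 = 0.959827
d₂ = d₁ − σ√T = 0.959827 − 0.168804 = 0.791023
N(d₁) = 0.831429,  N(d₂) = 0.785535,  e^(−rT) = 0.920816
E₀ = V₀·N(d₁) − D·e^(−rT)·N(d₂)
   = 146.7320·0.831429 − 137.4593·0.920816·0.785535 = 22.568403
B₀ = V₀ − E₀ = 146.7320 − 22.568403 = 124.163597

B0=124.1636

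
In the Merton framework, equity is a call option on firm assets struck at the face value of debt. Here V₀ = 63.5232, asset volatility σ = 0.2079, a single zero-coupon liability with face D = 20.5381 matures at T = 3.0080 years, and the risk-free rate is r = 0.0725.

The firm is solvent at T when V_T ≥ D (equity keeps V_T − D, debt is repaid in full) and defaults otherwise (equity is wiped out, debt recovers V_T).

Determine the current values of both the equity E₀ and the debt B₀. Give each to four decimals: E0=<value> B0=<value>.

d₁ = [ln(V₀/D) + (r + σ²/2)T] / (σ√T)
   = [ln(63.5232/20.5381) + (0.0725 + 0.5·0.2079²)·3.0080] / (0.2079·√3.0080)
   = [1.129123 + 0.283087] / 0.360573 = 3.916570
d₂ = d₁ − σ√T = 3.916570 − 0.360573 = 3.555997
N(d₁) = 0.999955,  N(d₂) = 0.999812,  e^(−rT) = 0.804061
E₀ = V₀·N(d₁) − D·e^(−rT)·N(d₂)
   = 63.5232·0.999955 − 20.5381·0.804061·0.999812 = 47.009569
B₀ = V₀ − E₀ = 63.5232 − 47.009569 = 16.513631

E0=47.0096 B0=16.5136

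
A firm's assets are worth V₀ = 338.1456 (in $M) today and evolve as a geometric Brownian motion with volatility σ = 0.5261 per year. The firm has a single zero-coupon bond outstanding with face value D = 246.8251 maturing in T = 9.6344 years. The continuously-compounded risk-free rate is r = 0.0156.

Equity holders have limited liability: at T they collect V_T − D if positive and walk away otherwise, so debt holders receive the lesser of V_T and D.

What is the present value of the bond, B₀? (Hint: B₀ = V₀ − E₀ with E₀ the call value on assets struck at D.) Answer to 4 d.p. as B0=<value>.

d₁ = [ln(V₀/D) + (r + σ²/2)T] / (σ√T)
   = [ln(338.1456/246.8251) + (0.0156 + 0.5·0.5261²)·9.6344] / (0.5261·√9.6344)
   = [0.314797 + 1.483607] / 1.632979 = 1.101302
d₂ = d₁ − σ√T = 1.101302 − 1.632979 = -0.531677
N(d₁) = 0.864617,  N(d₂) = 0.297475,  e^(−rT) = 0.860453
E₀ = V₀·N(d₁) − D·e^(−rT)·N(d₂)
   = 338.1456·0.864617 − 246.8251·0.860453·0.297475 = 229.188469
B₀ = V₀ − E₀ = 338.1456 − 229.188469 = 108.957131

B0=108.9571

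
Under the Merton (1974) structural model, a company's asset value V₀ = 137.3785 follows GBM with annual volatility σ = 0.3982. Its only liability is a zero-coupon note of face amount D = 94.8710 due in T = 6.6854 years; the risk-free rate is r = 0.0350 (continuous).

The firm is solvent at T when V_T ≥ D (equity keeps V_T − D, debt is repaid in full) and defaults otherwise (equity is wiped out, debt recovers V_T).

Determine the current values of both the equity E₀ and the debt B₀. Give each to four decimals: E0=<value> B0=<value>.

E0=79.0948 B0=58.2837

d₁ = [ln(V₀/D) + (r + σ²/2)T] / (σ√T)
   = [ln(137.3785/94.8710) + (0.0350 + 0.5·0.3982²)·6.6854] / (0.3982·√6.6854)
   = [0.370222 + 0.764018] / 1.029592 = 1.101641
d₂ = d₁ − σ√T = 1.101641 − 1.029592 = 0.072049
N(d₁) = 0.864691,  N(d₂) = 0.528719,  e^(−rT) = 0.791371
E₀ = V₀·N(d₁) − D·e^(−rT)·N(d₂)
   = 137.3785·0.864691 − 94.8710·0.791371·0.528719 = 79.094763
B₀ = V₀ − E₀ = 137.3785 − 79.094763 = 58.283737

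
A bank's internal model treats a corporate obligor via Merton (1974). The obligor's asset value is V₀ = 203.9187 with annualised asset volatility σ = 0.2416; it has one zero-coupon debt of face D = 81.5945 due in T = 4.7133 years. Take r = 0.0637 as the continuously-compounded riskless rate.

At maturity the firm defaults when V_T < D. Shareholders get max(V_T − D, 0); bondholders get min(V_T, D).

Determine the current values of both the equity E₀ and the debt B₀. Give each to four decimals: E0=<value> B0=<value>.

d₁ = [ln(V₀/D) + (r + σ²/2)T] / (σ√T)
   = [ln(203.9187/81.5945) + (0.0637 + 0.5·0.2416²)·4.7133] / (0.2416·√4.7133)
   = [0.915960 + 0.437796] / 0.524517 = 2.580957
d₂ = d₁ − σ√T = 2.580957 − 0.524517 = 2.056440
N(d₁) = 0.995074,  N(d₂) = 0.980130,  e^(−rT) = 0.740643
E₀ = V₀·N(d₁) − D·e^(−rT)·N(d₂)
   = 203.9187·0.995074 − 81.5945·0.740643·0.980130 = 143.682565
B₀ = V₀ − E₀ = 203.9187 − 143.682565 = 60.236135

E0=143.6826 B0=60.2361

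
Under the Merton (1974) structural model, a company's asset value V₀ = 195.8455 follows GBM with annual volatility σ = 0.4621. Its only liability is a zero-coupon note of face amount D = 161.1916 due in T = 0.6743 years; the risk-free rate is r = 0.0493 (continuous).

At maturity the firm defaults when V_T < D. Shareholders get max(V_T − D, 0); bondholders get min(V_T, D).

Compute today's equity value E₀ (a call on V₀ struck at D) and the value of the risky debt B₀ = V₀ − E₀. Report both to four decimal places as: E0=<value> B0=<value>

E0=50.9867 B0=144.8588

d₁ = [ln(V₀/D) + (r + σ²/2)T] / (σ√T)
   = [ln(195.8455/161.1916) + (0.0493 + 0.5·0.4621²)·0.6743] / (0.4621·√0.6743)
   = [0.194732 + 0.105237] / 0.379457 = 0.790522
d₂ = d₁ − σ√T = 0.790522 − 0.379457 = 0.411065
N(d₁) = 0.785389,  N(d₂) = 0.659488,  e^(−rT) = 0.967303
E₀ = V₀·N(d₁) − D·e^(−rT)·N(d₂)
   = 195.8455·0.785389 − 161.1916·0.967303·0.659488 = 50.986714
B₀ = V₀ − E₀ = 195.8455 − 50.986714 = 144.858786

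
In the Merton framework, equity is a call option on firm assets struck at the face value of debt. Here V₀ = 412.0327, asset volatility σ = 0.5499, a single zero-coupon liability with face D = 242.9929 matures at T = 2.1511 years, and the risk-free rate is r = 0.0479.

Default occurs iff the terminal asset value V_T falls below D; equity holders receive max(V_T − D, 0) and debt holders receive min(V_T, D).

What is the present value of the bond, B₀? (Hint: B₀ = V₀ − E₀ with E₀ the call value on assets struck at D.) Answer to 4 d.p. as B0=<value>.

B0=190.5489

d₁ = [ln(V₀/D) + (r + σ²/2)T] / (σ√T)
   = [ln(412.0327/242.9929) + (0.0479 + 0.5·0.5499²)·2.1511] / (0.5499·√2.1511)
   = [0.528070 + 0.428273] / 0.806518 = 1.185769
d₂ = d₁ − σ√T = 1.185769 − 0.806518 = 0.379251
N(d₁) = 0.882143,  N(d₂) = 0.647749,  e^(−rT) = 0.902093
E₀ = V₀·N(d₁) − D·e^(−rT)·N(d₂)
   = 412.0327·0.882143 − 242.9929·0.902093·0.647749 = 221.483796
B₀ = V₀ − E₀ = 412.0327 − 221.483796 = 190.548904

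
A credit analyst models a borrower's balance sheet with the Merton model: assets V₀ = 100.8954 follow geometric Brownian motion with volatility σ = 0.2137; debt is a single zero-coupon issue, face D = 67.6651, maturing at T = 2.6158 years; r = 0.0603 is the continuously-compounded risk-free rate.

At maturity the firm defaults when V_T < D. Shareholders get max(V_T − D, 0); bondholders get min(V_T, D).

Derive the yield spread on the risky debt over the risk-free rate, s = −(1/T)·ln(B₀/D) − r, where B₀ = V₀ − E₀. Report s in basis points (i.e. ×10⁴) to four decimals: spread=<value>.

d₁ = [ln(V₀/D) + (r + σ²/2)T] / (σ√T)
   = [ln(100.8954/67.6651) + (0.0603 + 0.5·0.2137²)·2.6158] / (0.2137·√2.6158)
   = [0.399514 + 0.217462] / 0.345626 = 1.785094
d₂ = d₁ − σ√T = 1.785094 − 0.345626 = 1.439467
N(d₁) = 0.962877,  N(d₂) = 0.924991,  e^(−rT) = 0.854078
E₀ = V₀·N(d₁) − D·e^(−rT)·N(d₂)
   = 100.8954·0.962877 − 67.6651·0.854078·0.924991 = 43.693450
B₀ = V₀ − E₀ = 100.8954 − 43.693450 = 57.201950
spread = −(1/T)·ln(B₀/D) − r = −(1/2.6158)·ln(57.201950/67.6651) − 0.0603 = 0.00391842
in basis points: 0.00391842 × 10⁴ = 39.1842 bp

spread=39.1842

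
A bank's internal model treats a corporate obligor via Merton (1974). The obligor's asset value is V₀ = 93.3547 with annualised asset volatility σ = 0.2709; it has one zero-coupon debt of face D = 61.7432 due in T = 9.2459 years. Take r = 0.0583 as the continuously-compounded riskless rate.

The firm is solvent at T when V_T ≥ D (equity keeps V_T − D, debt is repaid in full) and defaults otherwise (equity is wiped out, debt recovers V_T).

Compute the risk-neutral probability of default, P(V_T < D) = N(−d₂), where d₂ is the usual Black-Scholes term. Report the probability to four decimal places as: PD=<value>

PD=0.2283

d₁ = [ln(V₀/D) + (r + σ²/2)T] / (σ√T)
   = [ln(93.3547/61.7432) + (0.0583 + 0.5·0.2709²)·9.2459] / (0.2709·√9.2459)
   = [0.413422 + 0.878300] / 0.823728 = 1.568142
d₂ = d₁ − σ√T = 1.568142 − 0.823728 = 0.744415
risk-neutral PD = N(−d₂) = N(-0.744415) = 0.228313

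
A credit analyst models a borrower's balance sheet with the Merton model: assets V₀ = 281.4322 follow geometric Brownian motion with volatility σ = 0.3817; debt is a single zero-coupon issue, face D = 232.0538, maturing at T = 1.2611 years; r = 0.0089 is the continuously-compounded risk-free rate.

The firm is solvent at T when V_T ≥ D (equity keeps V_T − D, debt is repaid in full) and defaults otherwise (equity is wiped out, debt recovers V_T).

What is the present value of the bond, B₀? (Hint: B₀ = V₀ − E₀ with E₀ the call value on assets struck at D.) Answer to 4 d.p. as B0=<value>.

B0=207.3658

d₁ = [ln(V₀/D) + (r + σ²/2)T] / (σ√T)
   = [ln(281.4322/232.0538) + (0.0089 + 0.5·0.3817²)·1.2611] / (0.3817·√1.2611)
   = [0.192922 + 0.103092] / 0.428644 = 0.690582
d₂ = d₁ − σ√T = 0.690582 − 0.428644 = 0.261938
N(d₁) = 0.755086,  N(d₂) = 0.603315,  e^(−rT) = 0.988839
E₀ = V₀·N(d₁) − D·e^(−rT)·N(d₂)
   = 281.4322·0.755086 − 232.0538·0.988839·0.603315 = 74.066430
B₀ = V₀ − E₀ = 281.4322 − 74.066430 = 207.365770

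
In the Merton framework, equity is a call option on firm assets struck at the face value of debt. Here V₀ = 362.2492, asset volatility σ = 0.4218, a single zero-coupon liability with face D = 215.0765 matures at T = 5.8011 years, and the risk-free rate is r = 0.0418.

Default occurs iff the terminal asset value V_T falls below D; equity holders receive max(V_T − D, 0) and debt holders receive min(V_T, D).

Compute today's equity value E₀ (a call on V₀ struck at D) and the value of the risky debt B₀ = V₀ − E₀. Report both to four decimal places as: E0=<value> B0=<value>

E0=223.9814 B0=138.2678

d₁ = [ln(V₀/D) + (r + σ²/2)T] / (σ√T)
   = [ln(362.2492/215.0765) + (0.0418 + 0.5·0.4218²)·5.8011] / (0.4218·√5.8011)
   = [0.521339 + 0.758538] / 1.015925 = 1.259814
d₂ = d₁ − σ√T = 1.259814 − 1.015925 = 0.243889
N(d₁) = 0.896132,  N(d₂) = 0.596341,  e^(−rT) = 0.784675
E₀ = V₀·N(d₁) − D·e^(−rT)·N(d₂)
   = 362.2492·0.896132 − 215.0765·0.784675·0.596341 = 223.981381
B₀ = V₀ − E₀ = 362.2492 − 223.981381 = 138.267819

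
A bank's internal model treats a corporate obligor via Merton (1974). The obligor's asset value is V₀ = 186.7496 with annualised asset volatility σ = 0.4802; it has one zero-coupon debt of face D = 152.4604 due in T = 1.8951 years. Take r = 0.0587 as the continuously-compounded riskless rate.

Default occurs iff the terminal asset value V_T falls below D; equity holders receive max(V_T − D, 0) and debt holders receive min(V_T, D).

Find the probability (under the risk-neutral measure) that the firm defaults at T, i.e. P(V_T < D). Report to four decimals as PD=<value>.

PD=0.4425

d₁ = [ln(V₀/D) + (r + σ²/2)T] / (σ√T)
   = [ln(186.7496/152.4604) + (0.0587 + 0.5·0.4802²)·1.8951] / (0.4802·√1.8951)
   = [0.202864 + 0.329740] / 0.661056 = 0.805686
d₂ = d₁ − σ√T = 0.805686 − 0.661056 = 0.144630
risk-neutral PD = N(−d₂) = N(-0.144630) = 0.442501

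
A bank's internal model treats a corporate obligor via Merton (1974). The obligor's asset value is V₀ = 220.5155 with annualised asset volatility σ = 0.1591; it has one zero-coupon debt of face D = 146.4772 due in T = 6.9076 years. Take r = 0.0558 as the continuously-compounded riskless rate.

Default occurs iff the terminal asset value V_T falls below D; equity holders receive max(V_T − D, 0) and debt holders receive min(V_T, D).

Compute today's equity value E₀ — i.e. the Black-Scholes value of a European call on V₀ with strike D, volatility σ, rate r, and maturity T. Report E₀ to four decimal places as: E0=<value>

E0=121.5626

d₁ = [ln(V₀/D) + (r + σ²/2)T] / (σ√T)
   = [ln(220.5155/146.4772) + (0.0558 + 0.5·0.1591²)·6.9076] / (0.1591·√6.9076)
   = [0.409098 + 0.472869] / 0.418152 = 2.109205
d₂ = d₁ − σ√T = 2.109205 − 0.418152 = 1.691054
N(d₁) = 0.982537,  N(d₂) = 0.954587,  e^(−rT) = 0.680149
E₀ = V₀·N(d₁) − D·e^(−rT)·N(d₂)
   = 220.5155·0.982537 − 146.4772·0.680149·0.954587 = 121.562645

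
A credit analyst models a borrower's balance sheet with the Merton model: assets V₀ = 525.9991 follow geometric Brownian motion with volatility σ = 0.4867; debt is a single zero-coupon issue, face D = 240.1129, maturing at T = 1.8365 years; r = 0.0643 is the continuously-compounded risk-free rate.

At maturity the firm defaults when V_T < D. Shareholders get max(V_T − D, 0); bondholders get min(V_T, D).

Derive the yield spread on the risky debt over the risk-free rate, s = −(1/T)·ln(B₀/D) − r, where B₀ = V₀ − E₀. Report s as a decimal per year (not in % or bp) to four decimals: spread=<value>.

d₁ = [ln(V₀/D) + (r + σ²/2)T] / (σ√T)
   = [ln(525.9991/240.1129) + (0.0643 + 0.5·0.4867²)·1.8365] / (0.4867·√1.8365)
   = [0.784190 + 0.335599] / 0.659564 = 1.697773
d₂ = d₁ − σ√T = 1.697773 − 0.659564 = 1.038209
N(d₁) = 0.955225,  N(d₂) = 0.850414,  e^(−rT) = 0.888619
E₀ = V₀·N(d₁) − D·e^(−rT)·N(d₂)
   = 525.9991·0.955225 − 240.1129·0.888619·0.850414 = 320.995558
B₀ = V₀ − E₀ = 525.9991 − 320.995558 = 205.003542
spread = −(1/T)·ln(B₀/D) − r = −(1/1.8365)·ln(205.003542/240.1129) − 0.0643 = 0.02177785

spread=0.0218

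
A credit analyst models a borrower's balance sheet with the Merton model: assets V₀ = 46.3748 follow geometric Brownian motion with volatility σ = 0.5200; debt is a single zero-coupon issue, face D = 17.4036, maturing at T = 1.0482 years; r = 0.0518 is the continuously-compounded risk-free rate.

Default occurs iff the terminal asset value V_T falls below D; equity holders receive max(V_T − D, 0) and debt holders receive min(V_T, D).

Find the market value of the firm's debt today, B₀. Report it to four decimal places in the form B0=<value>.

B0=16.3424

d₁ = [ln(V₀/D) + (r + σ²/2)T] / (σ√T)
   = [ln(46.3748/17.4036) + (0.0518 + 0.5·0.5200²)·1.0482] / (0.5200·√1.0482)
   = [0.980079 + 0.196013] / 0.532385 = 2.209104
d₂ = d₁ − σ√T = 2.209104 − 0.532385 = 1.676719
N(d₁) = 0.986416,  N(d₂) = 0.953201,  e^(−rT) = 0.947151
E₀ = V₀·N(d₁) − D·e^(−rT)·N(d₂)
   = 46.3748·0.986416 − 17.4036·0.947151·0.953201 = 30.032443
B₀ = V₀ − E₀ = 46.3748 − 30.032443 = 16.342357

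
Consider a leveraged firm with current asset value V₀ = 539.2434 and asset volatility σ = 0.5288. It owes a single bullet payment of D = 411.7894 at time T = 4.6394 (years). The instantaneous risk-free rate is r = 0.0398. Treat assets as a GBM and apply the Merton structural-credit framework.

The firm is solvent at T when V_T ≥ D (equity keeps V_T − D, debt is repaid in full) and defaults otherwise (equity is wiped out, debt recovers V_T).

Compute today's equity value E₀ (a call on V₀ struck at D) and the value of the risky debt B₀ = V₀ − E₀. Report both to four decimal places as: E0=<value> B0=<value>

E0=301.5089 B0=237.7345

d₁ = [ln(V₀/D) + (r + σ²/2)T] / (σ√T)
   = [ln(539.2434/411.7894) + (0.0398 + 0.5·0.5288²)·4.6394] / (0.5288·√4.6394)
   = [0.269655 + 0.833305] / 1.138996 = 0.968361
d₂ = d₁ − σ√T = 0.968361 − 1.138996 = -0.170636
N(d₁) = 0.833568,  N(d₂) = 0.432255,  e^(−rT) = 0.831397
E₀ = V₀·N(d₁) − D·e^(−rT)·N(d₂)
   = 539.2434·0.833568 − 411.7894·0.831397·0.432255 = 301.508948
B₀ = V₀ − E₀ = 539.2434 − 301.508948 = 237.734452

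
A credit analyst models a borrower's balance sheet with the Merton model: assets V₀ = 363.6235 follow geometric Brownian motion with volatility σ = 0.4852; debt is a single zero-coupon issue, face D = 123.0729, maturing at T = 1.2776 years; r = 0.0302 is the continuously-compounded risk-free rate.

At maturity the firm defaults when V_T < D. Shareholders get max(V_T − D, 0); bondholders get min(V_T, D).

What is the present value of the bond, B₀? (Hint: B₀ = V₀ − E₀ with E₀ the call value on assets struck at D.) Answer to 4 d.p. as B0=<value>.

d₁ = [ln(V₀/D) + (r + σ²/2)T] / (σ√T)
   = [ln(363.6235/123.0729) + (0.0302 + 0.5·0.4852²)·1.2776] / (0.4852·√1.2776)
   = [1.083342 + 0.188969] / 0.548426 = 2.319931
d₂ = d₁ − σ√T = 2.319931 − 0.548426 = 1.771505
N(d₁) = 0.989828,  N(d₂) = 0.961762,  e^(−rT) = 0.962151
E₀ = V₀·N(d₁) − D·e^(−rT)·N(d₂)
   = 363.6235·0.989828 − 123.0729·0.962151·0.961762 = 246.037846
B₀ = V₀ − E₀ = 363.6235 − 246.037846 = 117.585654

B0=117.5857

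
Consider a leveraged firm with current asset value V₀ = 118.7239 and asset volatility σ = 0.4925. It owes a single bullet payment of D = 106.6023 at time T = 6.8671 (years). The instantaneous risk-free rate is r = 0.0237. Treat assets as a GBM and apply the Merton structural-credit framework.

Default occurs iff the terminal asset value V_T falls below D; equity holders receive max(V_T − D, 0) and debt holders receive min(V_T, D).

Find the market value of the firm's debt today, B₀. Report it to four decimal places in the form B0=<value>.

B0=53.3391

d₁ = [ln(V₀/D) + (r + σ²/2)T] / (σ√T)
   = [ln(118.7239/106.6023) + (0.0237 + 0.5·0.4925²)·6.8671] / (0.4925·√6.8671)
   = [0.107696 + 0.995579] / 1.290604 = 0.854852
d₂ = d₁ − σ√T = 0.854852 − 1.290604 = -0.435752
N(d₁) = 0.803683,  N(d₂) = 0.331508,  e^(−rT) = 0.849803
E₀ = V₀·N(d₁) − D·e^(−rT)·N(d₂)
   = 118.7239·0.803683 − 106.6023·0.849803·0.331508 = 65.384756
B₀ = V₀ − E₀ = 118.7239 − 65.384756 = 53.339144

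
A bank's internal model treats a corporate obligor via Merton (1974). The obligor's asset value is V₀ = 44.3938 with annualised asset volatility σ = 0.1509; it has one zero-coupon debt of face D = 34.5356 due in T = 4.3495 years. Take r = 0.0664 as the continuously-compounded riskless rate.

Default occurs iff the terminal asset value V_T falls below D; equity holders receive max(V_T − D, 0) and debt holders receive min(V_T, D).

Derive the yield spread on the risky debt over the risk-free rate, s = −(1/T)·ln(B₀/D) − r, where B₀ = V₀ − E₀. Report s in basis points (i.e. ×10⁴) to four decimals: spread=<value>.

d₁ = [ln(V₀/D) + (r + σ²/2)T] / (σ√T)
   = [ln(44.3938/34.5356) + (0.0664 + 0.5·0.1509²)·4.3495] / (0.1509·√4.3495)
   = [0.251109 + 0.338328] / 0.314709 = 1.872959
d₂ = d₁ − σ√T = 1.872959 − 0.314709 = 1.558250
N(d₁) = 0.969463,  N(d₂) = 0.940413,  e^(−rT) = 0.749157
E₀ = V₀·N(d₁) − D·e^(−rT)·N(d₂)
   = 44.3938·0.969463 − 34.5356·0.749157·0.940413 = 18.707231
B₀ = V₀ − E₀ = 44.3938 − 18.707231 = 25.686569
spread = −(1/T)·ln(B₀/D) − r = −(1/4.3495)·ln(25.686569/34.5356) − 0.0664 = 0.00165895
in basis points: 0.00165895 × 10⁴ = 16.5895 bp

spread=16.5895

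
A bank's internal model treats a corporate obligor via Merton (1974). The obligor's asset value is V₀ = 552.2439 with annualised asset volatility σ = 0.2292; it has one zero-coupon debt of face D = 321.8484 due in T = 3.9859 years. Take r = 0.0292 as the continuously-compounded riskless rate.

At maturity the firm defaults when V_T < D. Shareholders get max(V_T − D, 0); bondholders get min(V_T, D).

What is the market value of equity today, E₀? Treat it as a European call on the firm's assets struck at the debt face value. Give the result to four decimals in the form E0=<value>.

E0=271.8292

d₁ = [ln(V₀/D) + (r + σ²/2)T] / (σ√T)
   = [ln(552.2439/321.8484) + (0.0292 + 0.5·0.2292²)·3.9859] / (0.2292·√3.9859)
   = [0.539909 + 0.221083] / 0.457591 = 1.663039
d₂ = d₁ − σ√T = 1.663039 − 0.457591 = 1.205448
N(d₁) = 0.951848,  N(d₂) = 0.885985,  e^(−rT) = 0.890130
E₀ = V₀·N(d₁) − D·e^(−rT)·N(d₂)
   = 552.2439·0.951848 − 321.8484·0.890130·0.885985 = 271.829177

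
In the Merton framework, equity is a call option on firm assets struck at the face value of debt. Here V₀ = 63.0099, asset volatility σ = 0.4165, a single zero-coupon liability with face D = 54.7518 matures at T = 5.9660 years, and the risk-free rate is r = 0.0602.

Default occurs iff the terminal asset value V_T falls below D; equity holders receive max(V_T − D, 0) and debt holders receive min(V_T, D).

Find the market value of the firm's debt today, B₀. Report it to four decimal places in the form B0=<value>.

B0=28.8484

d₁ = [ln(V₀/D) + (r + σ²/2)T] / (σ√T)
   = [ln(63.0099/54.7518) + (0.0602 + 0.5·0.4165²)·5.9660] / (0.4165·√5.9660)
   = [0.140482 + 0.876621] / 1.017318 = 0.999788
d₂ = d₁ − σ√T = 0.999788 − 1.017318 = -0.017529
N(d₁) = 0.841294,  N(d₂) = 0.493007,  e^(−rT) = 0.698267
E₀ = V₀·N(d₁) − D·e^(−rT)·N(d₂)
   = 63.0099·0.841294 − 54.7518·0.698267·0.493007 = 34.161470
B₀ = V₀ − E₀ = 63.0099 − 34.161470 = 28.848430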